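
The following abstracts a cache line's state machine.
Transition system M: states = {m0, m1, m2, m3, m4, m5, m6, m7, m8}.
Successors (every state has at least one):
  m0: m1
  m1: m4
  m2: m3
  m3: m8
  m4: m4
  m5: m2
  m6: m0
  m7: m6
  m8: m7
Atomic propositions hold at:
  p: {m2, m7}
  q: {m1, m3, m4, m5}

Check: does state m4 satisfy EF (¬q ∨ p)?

No

Sat(¬q) = {m0, m2, m6, m7, m8}
Sat(¬q ∨ p) = {m0, m2, m6, m7, m8}
EF (¬q ∨ p): least fixpoint, start Z0 = {m0, m2, m6, m7, m8}, add states with some successor in Z. Z1 = {m0, m2, m3, m5, m6, m7, m8}; fixed.
Sat(EF (¬q ∨ p)) = {m0, m2, m3, m5, m6, m7, m8}
m4 ∉ Sat(EF (¬q ∨ p)) = {m0, m2, m3, m5, m6, m7, m8}, so the formula does not hold at m4.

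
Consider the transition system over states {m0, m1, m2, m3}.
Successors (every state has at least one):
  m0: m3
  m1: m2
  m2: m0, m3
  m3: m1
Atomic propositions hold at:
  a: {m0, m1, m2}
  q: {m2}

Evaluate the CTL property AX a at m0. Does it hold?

No

Sat(AX a) = {s : every successor in {m0, m1, m2}} = {m1, m3}
m0 ∉ Sat(AX a) = {m1, m3}, so the formula does not hold at m0.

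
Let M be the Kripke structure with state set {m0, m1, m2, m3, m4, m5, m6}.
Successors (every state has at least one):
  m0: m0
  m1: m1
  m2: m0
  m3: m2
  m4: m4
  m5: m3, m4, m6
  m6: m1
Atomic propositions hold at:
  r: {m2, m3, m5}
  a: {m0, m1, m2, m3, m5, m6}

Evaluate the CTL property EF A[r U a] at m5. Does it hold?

Yes

A[r U a]: least fixpoint, start Z0 = Sat(a) = {m0, m1, m2, m3, m5, m6}, add states in Sat(r) with every successor in Z. Already a fixed point.
Sat(A[r U a]) = {m0, m1, m2, m3, m5, m6}
EF A[r U a]: least fixpoint, start Z0 = {m0, m1, m2, m3, m5, m6}, add states with some successor in Z. Already a fixed point.
Sat(EF A[r U a]) = {m0, m1, m2, m3, m5, m6}
m5 ∈ Sat(EF A[r U a]) = {m0, m1, m2, m3, m5, m6}, so the formula holds at m5.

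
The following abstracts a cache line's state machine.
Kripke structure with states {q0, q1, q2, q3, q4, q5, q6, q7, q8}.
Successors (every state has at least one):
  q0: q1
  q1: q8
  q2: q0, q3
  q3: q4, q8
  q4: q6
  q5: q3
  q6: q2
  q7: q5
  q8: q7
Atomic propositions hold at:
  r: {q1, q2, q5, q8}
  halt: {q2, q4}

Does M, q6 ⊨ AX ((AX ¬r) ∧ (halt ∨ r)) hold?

Yes

Sat(¬r) = {q0, q3, q4, q6, q7}
Sat(AX ¬r) = {s : every successor in {q0, q3, q4, q6, q7}} = {q2, q4, q5, q8}
Sat(halt ∨ r) = {q1, q2, q4, q5, q8}
Sat((AX ¬r) ∧ (halt ∨ r)) = {q2, q4, q5, q8}
Sat(AX ((AX ¬r) ∧ (halt ∨ r))) = {s : every successor in {q2, q4, q5, q8}} = {q1, q3, q6, q7}
q6 ∈ Sat(AX ((AX ¬r) ∧ (halt ∨ r))) = {q1, q3, q6, q7}, so the formula holds at q6.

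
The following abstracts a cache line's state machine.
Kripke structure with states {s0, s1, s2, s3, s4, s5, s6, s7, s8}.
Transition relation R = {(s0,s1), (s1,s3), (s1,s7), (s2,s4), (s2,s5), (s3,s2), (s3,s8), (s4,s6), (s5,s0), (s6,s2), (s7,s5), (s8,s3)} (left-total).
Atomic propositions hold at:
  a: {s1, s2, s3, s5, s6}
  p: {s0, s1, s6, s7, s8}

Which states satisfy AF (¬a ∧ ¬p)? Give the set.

{s4}

Sat(¬a) = {s0, s4, s7, s8}
Sat(¬p) = {s2, s3, s4, s5}
Sat(¬a ∧ ¬p) = {s4}
AF (¬a ∧ ¬p): least fixpoint, start Z0 = {s4}, add states with every successor in Z. Already a fixed point.
Sat(AF (¬a ∧ ¬p)) = {s4}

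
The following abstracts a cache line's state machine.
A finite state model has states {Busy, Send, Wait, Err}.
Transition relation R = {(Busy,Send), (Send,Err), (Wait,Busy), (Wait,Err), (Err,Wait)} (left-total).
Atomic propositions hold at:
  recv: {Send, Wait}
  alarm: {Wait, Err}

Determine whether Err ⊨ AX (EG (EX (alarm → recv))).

Sat(alarm → recv) = {Busy, Send, Wait}
Sat(EX (alarm → recv)) = {s : some successor in {Busy, Send, Wait}} = {Busy, Wait, Err}
EG (EX (alarm → recv)): greatest fixpoint, start Z0 = {Busy, Wait, Err}, keep only states in Sat with some successor in Z. Z1 = {Wait, Err}; fixed.
Sat(EG (EX (alarm → recv))) = {Wait, Err}
Sat(AX (EG (EX (alarm → recv)))) = {s : every successor in {Wait, Err}} = {Send, Err}
Err ∈ Sat(AX (EG (EX (alarm → recv)))) = {Send, Err}, so the formula holds at Err.

Yes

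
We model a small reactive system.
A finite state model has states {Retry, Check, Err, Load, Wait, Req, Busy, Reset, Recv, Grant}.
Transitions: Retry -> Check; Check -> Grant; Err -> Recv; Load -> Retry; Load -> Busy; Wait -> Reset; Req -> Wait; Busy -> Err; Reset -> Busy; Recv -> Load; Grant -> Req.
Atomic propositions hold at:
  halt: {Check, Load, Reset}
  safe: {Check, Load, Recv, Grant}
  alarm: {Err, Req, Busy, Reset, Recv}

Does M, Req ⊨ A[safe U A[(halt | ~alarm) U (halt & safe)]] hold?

Sat(~alarm) = {Retry, Check, Load, Wait, Grant}
Sat(halt | ~alarm) = {Retry, Check, Load, Wait, Reset, Grant}
Sat(halt & safe) = {Check, Load}
A[(halt | ~alarm) U (halt & safe)]: least fixpoint, start Z0 = Sat((halt & safe)) = {Check, Load}, add states in Sat(halt | ~alarm) with every successor in Z. Z1 = {Retry, Check, Load}; fixed.
Sat(A[(halt | ~alarm) U (halt & safe)]) = {Retry, Check, Load}
A[safe U A[(halt | ~alarm) U (halt & safe)]]: least fixpoint, start Z0 = Sat(A[(halt | ~alarm) U (halt & safe)]) = {Retry, Check, Load}, add states in Sat(safe) with every successor in Z. Z1 = {Retry, Check, Load, Recv}; fixed.
Sat(A[safe U A[(halt | ~alarm) U (halt & safe)]]) = {Retry, Check, Load, Recv}
Req ∉ Sat(A[safe U A[(halt | ~alarm) U (halt & safe)]]) = {Retry, Check, Load, Recv}, so the formula does not hold at Req.

No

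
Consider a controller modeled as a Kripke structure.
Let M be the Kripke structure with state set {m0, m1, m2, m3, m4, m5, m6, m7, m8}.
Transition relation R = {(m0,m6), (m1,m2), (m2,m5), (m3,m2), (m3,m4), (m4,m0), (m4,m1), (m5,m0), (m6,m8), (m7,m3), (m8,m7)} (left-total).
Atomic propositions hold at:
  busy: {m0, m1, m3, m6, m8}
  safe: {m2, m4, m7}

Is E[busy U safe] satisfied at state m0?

Yes

E[busy U safe]: least fixpoint, start Z0 = Sat(safe) = {m2, m4, m7}, add states in Sat(busy) with some successor in Z. Z1 = {m1, m2, m3, m4, m7, m8}; Z2 = {m1, m2, m3, m4, m6, m7, m8}; Z3 = {m0, m1, m2, m3, m4, m6, m7, m8}; fixed.
Sat(E[busy U safe]) = {m0, m1, m2, m3, m4, m6, m7, m8}
m0 ∈ Sat(E[busy U safe]) = {m0, m1, m2, m3, m4, m6, m7, m8}, so the formula holds at m0.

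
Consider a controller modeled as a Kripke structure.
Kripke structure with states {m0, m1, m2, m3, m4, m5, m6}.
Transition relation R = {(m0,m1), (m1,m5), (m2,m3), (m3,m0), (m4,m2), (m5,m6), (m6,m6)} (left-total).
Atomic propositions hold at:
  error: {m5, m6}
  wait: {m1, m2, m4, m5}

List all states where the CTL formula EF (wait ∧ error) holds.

{m0, m1, m2, m3, m4, m5}

Sat(wait ∧ error) = {m5}
EF (wait ∧ error): least fixpoint, start Z0 = {m5}, add states with some successor in Z. Z1 = {m1, m5}; Z2 = {m0, m1, m5}; Z3 = {m0, m1, m3, m5}; Z4 = {m0, m1, m2, m3, m5}; Z5 = {m0, m1, m2, m3, m4, m5}; fixed.
Sat(EF (wait ∧ error)) = {m0, m1, m2, m3, m4, m5}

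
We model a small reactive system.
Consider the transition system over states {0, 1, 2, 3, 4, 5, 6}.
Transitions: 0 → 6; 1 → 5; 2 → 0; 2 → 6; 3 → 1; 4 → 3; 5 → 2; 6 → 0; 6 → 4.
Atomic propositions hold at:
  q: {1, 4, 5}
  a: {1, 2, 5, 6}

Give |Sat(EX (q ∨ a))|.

Sat(q ∨ a) = {1, 2, 4, 5, 6}
Sat(EX (q ∨ a)) = {s : some successor in {1, 2, 4, 5, 6}} = {0, 1, 2, 3, 5, 6}
|Sat(EX (q ∨ a))| = |{0, 1, 2, 3, 5, 6}| = 6.

6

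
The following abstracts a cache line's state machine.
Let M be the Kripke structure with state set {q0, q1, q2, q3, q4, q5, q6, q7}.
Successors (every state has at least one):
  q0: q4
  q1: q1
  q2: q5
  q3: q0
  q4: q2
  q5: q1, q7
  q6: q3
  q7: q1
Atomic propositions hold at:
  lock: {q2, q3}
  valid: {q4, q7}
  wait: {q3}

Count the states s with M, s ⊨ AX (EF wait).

1

EF wait: least fixpoint, start Z0 = {q3}, add states with some successor in Z. Z1 = {q3, q6}; fixed.
Sat(EF wait) = {q3, q6}
Sat(AX (EF wait)) = {s : every successor in {q3, q6}} = {q6}
|Sat(AX (EF wait))| = |{q6}| = 1.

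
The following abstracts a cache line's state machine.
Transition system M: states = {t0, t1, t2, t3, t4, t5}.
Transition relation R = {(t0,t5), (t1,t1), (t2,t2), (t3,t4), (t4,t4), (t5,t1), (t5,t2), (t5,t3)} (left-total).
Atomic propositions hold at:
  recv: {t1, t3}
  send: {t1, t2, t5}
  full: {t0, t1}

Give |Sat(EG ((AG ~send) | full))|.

Sat(~send) = {t0, t3, t4}
AG ~send: greatest fixpoint, start Z0 = {t0, t3, t4}, keep only states in Sat with every successor in Z. Z1 = {t3, t4}; fixed.
Sat(AG ~send) = {t3, t4}
Sat((AG ~send) | full) = {t0, t1, t3, t4}
EG ((AG ~send) | full): greatest fixpoint, start Z0 = {t0, t1, t3, t4}, keep only states in Sat with some successor in Z. Z1 = {t1, t3, t4}; fixed.
Sat(EG ((AG ~send) | full)) = {t1, t3, t4}
|Sat(EG ((AG ~send) | full))| = |{t1, t3, t4}| = 3.

3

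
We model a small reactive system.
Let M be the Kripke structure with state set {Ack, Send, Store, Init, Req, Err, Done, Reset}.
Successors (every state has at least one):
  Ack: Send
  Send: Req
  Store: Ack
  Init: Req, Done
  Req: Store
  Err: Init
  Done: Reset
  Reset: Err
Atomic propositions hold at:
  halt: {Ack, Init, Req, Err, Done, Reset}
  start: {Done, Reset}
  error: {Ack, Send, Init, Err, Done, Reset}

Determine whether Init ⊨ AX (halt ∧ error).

No

Sat(halt ∧ error) = {Ack, Init, Err, Done, Reset}
Sat(AX (halt ∧ error)) = {s : every successor in {Ack, Init, Err, Done, Reset}} = {Store, Err, Done, Reset}
Init ∉ Sat(AX (halt ∧ error)) = {Store, Err, Done, Reset}, so the formula does not hold at Init.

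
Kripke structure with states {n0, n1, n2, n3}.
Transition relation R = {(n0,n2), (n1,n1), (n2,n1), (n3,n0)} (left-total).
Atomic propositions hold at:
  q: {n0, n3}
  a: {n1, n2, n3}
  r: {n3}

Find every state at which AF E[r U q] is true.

{n0, n3}

E[r U q]: least fixpoint, start Z0 = Sat(q) = {n0, n3}, add states in Sat(r) with some successor in Z. Already a fixed point.
Sat(E[r U q]) = {n0, n3}
AF E[r U q]: least fixpoint, start Z0 = {n0, n3}, add states with every successor in Z. Already a fixed point.
Sat(AF E[r U q]) = {n0, n3}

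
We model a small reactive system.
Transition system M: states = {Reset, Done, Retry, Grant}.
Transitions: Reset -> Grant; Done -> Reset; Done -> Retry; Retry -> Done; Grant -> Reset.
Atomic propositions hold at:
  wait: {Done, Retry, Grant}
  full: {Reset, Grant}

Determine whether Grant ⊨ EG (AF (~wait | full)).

Yes

Sat(~wait) = {Reset}
Sat(~wait | full) = {Reset, Grant}
AF (~wait | full): least fixpoint, start Z0 = {Reset, Grant}, add states with every successor in Z. Already a fixed point.
Sat(AF (~wait | full)) = {Reset, Grant}
EG (AF (~wait | full)): greatest fixpoint, start Z0 = {Reset, Grant}, keep only states in Sat with some successor in Z. Already a fixed point.
Sat(EG (AF (~wait | full))) = {Reset, Grant}
Grant ∈ Sat(EG (AF (~wait | full))) = {Reset, Grant}, so the formula holds at Grant.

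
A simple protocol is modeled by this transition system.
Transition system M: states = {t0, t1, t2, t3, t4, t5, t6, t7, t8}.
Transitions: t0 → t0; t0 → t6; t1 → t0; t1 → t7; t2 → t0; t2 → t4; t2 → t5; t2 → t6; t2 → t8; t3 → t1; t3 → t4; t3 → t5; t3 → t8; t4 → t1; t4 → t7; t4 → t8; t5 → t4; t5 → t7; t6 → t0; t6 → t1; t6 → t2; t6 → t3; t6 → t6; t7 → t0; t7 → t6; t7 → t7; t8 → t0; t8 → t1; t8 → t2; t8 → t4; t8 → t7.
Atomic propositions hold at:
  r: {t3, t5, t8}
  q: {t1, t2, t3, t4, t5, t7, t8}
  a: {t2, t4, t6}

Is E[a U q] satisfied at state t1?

E[a U q]: least fixpoint, start Z0 = Sat(q) = {t1, t2, t3, t4, t5, t7, t8}, add states in Sat(a) with some successor in Z. Z1 = {t1, t2, t3, t4, t5, t6, t7, t8}; fixed.
Sat(E[a U q]) = {t1, t2, t3, t4, t5, t6, t7, t8}
t1 ∈ Sat(E[a U q]) = {t1, t2, t3, t4, t5, t6, t7, t8}, so the formula holds at t1.

Yes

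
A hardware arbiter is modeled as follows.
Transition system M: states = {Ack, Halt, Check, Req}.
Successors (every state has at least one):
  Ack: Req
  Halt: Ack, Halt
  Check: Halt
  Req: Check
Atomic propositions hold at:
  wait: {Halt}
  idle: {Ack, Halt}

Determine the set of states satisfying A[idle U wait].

A[idle U wait]: least fixpoint, start Z0 = Sat(wait) = {Halt}, add states in Sat(idle) with every successor in Z. Already a fixed point.
Sat(A[idle U wait]) = {Halt}

{Halt}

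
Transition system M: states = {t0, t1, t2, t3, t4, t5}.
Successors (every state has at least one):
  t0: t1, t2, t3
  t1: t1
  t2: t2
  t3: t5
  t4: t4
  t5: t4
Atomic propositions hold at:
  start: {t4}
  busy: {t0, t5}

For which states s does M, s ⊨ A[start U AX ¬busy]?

{t0, t1, t2, t4, t5}

Sat(¬busy) = {t1, t2, t3, t4}
Sat(AX ¬busy) = {s : every successor in {t1, t2, t3, t4}} = {t0, t1, t2, t4, t5}
A[start U AX ¬busy]: least fixpoint, start Z0 = Sat(AX ¬busy) = {t0, t1, t2, t4, t5}, add states in Sat(start) with every successor in Z. Already a fixed point.
Sat(A[start U AX ¬busy]) = {t0, t1, t2, t4, t5}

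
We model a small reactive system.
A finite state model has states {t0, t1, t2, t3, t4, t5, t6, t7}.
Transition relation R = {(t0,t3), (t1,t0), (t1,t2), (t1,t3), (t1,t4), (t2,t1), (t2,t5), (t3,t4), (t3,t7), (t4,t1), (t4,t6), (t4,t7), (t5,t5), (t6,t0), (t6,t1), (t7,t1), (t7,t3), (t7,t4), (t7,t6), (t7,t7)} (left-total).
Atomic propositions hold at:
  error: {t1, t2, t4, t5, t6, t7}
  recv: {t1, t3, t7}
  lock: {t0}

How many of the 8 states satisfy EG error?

6

EG error: greatest fixpoint, start Z0 = {t1, t2, t4, t5, t6, t7}, keep only states in Sat with some successor in Z. Already a fixed point.
Sat(EG error) = {t1, t2, t4, t5, t6, t7}
|Sat(EG error)| = |{t1, t2, t4, t5, t6, t7}| = 6.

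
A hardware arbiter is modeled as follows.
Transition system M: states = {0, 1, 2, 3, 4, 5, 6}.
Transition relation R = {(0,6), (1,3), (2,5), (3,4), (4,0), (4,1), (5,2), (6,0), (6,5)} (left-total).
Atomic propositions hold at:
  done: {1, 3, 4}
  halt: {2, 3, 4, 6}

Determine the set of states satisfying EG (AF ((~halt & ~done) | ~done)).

{0, 2, 5, 6}

Sat(~halt) = {0, 1, 5}
Sat(~done) = {0, 2, 5, 6}
Sat(~halt & ~done) = {0, 5}
Sat((~halt & ~done) | ~done) = {0, 2, 5, 6}
AF ((~halt & ~done) | ~done): least fixpoint, start Z0 = {0, 2, 5, 6}, add states with every successor in Z. Already a fixed point.
Sat(AF ((~halt & ~done) | ~done)) = {0, 2, 5, 6}
EG (AF ((~halt & ~done) | ~done)): greatest fixpoint, start Z0 = {0, 2, 5, 6}, keep only states in Sat with some successor in Z. Already a fixed point.
Sat(EG (AF ((~halt & ~done) | ~done))) = {0, 2, 5, 6}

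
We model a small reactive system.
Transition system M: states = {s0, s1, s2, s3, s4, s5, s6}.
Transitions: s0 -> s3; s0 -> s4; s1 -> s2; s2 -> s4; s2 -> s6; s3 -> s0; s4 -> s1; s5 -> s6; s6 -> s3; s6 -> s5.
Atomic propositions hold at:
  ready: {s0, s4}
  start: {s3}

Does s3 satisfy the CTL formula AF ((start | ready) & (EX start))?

Sat(start | ready) = {s0, s3, s4}
Sat(EX start) = {s : some successor in {s3}} = {s0, s6}
Sat((start | ready) & (EX start)) = {s0}
AF ((start | ready) & (EX start)): least fixpoint, start Z0 = {s0}, add states with every successor in Z. Z1 = {s0, s3}; fixed.
Sat(AF ((start | ready) & (EX start))) = {s0, s3}
s3 ∈ Sat(AF ((start | ready) & (EX start))) = {s0, s3}, so the formula holds at s3.

Yes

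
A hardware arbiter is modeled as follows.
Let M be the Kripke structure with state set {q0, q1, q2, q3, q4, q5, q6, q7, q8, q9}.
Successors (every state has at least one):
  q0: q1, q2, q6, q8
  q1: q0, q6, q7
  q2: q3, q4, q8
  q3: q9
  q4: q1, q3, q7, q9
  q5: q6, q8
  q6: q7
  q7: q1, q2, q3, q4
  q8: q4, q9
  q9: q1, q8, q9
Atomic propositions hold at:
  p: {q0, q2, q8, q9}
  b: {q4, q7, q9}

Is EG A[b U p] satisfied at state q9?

Yes

A[b U p]: least fixpoint, start Z0 = Sat(p) = {q0, q2, q8, q9}, add states in Sat(b) with every successor in Z. Already a fixed point.
Sat(A[b U p]) = {q0, q2, q8, q9}
EG A[b U p]: greatest fixpoint, start Z0 = {q0, q2, q8, q9}, keep only states in Sat with some successor in Z. Already a fixed point.
Sat(EG A[b U p]) = {q0, q2, q8, q9}
q9 ∈ Sat(EG A[b U p]) = {q0, q2, q8, q9}, so the formula holds at q9.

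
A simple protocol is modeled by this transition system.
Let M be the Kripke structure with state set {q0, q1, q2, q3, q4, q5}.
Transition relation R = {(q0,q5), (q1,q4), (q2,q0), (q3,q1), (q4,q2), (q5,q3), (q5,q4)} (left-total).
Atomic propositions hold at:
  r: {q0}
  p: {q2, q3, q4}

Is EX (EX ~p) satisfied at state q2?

Sat(~p) = {q0, q1, q5}
Sat(EX ~p) = {s : some successor in {q0, q1, q5}} = {q0, q2, q3}
Sat(EX (EX ~p)) = {s : some successor in {q0, q2, q3}} = {q2, q4, q5}
q2 ∈ Sat(EX (EX ~p)) = {q2, q4, q5}, so the formula holds at q2.

Yes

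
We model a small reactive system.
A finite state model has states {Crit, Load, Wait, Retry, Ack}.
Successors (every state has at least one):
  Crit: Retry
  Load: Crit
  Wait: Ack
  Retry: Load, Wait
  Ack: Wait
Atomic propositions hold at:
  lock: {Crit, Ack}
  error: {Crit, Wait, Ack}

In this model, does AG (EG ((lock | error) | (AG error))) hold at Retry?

No

Sat(lock | error) = {Crit, Wait, Ack}
AG error: greatest fixpoint, start Z0 = {Crit, Wait, Ack}, keep only states in Sat with every successor in Z. Z1 = {Wait, Ack}; fixed.
Sat(AG error) = {Wait, Ack}
Sat((lock | error) | (AG error)) = {Crit, Wait, Ack}
EG ((lock | error) | (AG error)): greatest fixpoint, start Z0 = {Crit, Wait, Ack}, keep only states in Sat with some successor in Z. Z1 = {Wait, Ack}; fixed.
Sat(EG ((lock | error) | (AG error))) = {Wait, Ack}
AG (EG ((lock | error) | (AG error))): greatest fixpoint, start Z0 = {Wait, Ack}, keep only states in Sat with every successor in Z. Already a fixed point.
Sat(AG (EG ((lock | error) | (AG error)))) = {Wait, Ack}
Retry ∉ Sat(AG (EG ((lock | error) | (AG error)))) = {Wait, Ack}, so the formula does not hold at Retry.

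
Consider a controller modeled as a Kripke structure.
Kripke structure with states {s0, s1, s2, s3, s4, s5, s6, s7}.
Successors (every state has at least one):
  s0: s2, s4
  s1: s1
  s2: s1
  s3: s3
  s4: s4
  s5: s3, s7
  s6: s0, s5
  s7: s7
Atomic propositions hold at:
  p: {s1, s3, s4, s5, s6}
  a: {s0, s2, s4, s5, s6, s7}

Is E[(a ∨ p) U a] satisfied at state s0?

Sat(a ∨ p) = {s0, s1, s2, s3, s4, s5, s6, s7}
E[(a ∨ p) U a]: least fixpoint, start Z0 = Sat(a) = {s0, s2, s4, s5, s6, s7}, add states in Sat(a ∨ p) with some successor in Z. Already a fixed point.
Sat(E[(a ∨ p) U a]) = {s0, s2, s4, s5, s6, s7}
s0 ∈ Sat(E[(a ∨ p) U a]) = {s0, s2, s4, s5, s6, s7}, so the formula holds at s0.

Yes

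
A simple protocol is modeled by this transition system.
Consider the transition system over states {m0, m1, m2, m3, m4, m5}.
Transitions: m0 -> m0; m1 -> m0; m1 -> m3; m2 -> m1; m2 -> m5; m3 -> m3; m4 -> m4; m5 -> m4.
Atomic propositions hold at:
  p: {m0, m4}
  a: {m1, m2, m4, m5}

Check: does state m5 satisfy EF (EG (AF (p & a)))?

Sat(p & a) = {m4}
AF (p & a): least fixpoint, start Z0 = {m4}, add states with every successor in Z. Z1 = {m4, m5}; fixed.
Sat(AF (p & a)) = {m4, m5}
EG (AF (p & a)): greatest fixpoint, start Z0 = {m4, m5}, keep only states in Sat with some successor in Z. Already a fixed point.
Sat(EG (AF (p & a))) = {m4, m5}
EF (EG (AF (p & a))): least fixpoint, start Z0 = {m4, m5}, add states with some successor in Z. Z1 = {m2, m4, m5}; fixed.
Sat(EF (EG (AF (p & a)))) = {m2, m4, m5}
m5 ∈ Sat(EF (EG (AF (p & a)))) = {m2, m4, m5}, so the formula holds at m5.

Yes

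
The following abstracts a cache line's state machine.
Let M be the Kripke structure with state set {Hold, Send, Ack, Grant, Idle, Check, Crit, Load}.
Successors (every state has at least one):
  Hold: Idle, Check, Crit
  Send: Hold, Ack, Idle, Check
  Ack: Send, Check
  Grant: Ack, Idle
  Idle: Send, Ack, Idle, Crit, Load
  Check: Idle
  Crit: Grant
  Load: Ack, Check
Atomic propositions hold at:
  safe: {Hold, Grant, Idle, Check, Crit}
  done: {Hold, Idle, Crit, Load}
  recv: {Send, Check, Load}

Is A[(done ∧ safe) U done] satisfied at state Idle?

Sat(done ∧ safe) = {Hold, Idle, Crit}
A[(done ∧ safe) U done]: least fixpoint, start Z0 = Sat(done) = {Hold, Idle, Crit, Load}, add states in Sat(done ∧ safe) with every successor in Z. Already a fixed point.
Sat(A[(done ∧ safe) U done]) = {Hold, Idle, Crit, Load}
Idle ∈ Sat(A[(done ∧ safe) U done]) = {Hold, Idle, Crit, Load}, so the formula holds at Idle.

Yes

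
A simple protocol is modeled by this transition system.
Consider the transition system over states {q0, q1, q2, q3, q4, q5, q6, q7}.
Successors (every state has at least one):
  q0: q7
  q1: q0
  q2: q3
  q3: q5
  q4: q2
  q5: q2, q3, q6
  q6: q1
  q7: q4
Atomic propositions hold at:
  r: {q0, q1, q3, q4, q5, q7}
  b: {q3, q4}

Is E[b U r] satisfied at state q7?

Yes

E[b U r]: least fixpoint, start Z0 = Sat(r) = {q0, q1, q3, q4, q5, q7}, add states in Sat(b) with some successor in Z. Already a fixed point.
Sat(E[b U r]) = {q0, q1, q3, q4, q5, q7}
q7 ∈ Sat(E[b U r]) = {q0, q1, q3, q4, q5, q7}, so the formula holds at q7.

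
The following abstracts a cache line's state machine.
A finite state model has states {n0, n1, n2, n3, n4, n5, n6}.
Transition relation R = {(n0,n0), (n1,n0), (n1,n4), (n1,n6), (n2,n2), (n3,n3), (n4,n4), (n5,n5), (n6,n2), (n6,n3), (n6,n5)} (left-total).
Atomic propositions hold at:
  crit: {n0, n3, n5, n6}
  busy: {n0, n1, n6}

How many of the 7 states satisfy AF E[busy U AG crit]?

5

AG crit: greatest fixpoint, start Z0 = {n0, n3, n5, n6}, keep only states in Sat with every successor in Z. Z1 = {n0, n3, n5}; fixed.
Sat(AG crit) = {n0, n3, n5}
E[busy U AG crit]: least fixpoint, start Z0 = Sat(AG crit) = {n0, n3, n5}, add states in Sat(busy) with some successor in Z. Z1 = {n0, n1, n3, n5, n6}; fixed.
Sat(E[busy U AG crit]) = {n0, n1, n3, n5, n6}
AF E[busy U AG crit]: least fixpoint, start Z0 = {n0, n1, n3, n5, n6}, add states with every successor in Z. Already a fixed point.
Sat(AF E[busy U AG crit]) = {n0, n1, n3, n5, n6}
|Sat(AF E[busy U AG crit])| = |{n0, n1, n3, n5, n6}| = 5.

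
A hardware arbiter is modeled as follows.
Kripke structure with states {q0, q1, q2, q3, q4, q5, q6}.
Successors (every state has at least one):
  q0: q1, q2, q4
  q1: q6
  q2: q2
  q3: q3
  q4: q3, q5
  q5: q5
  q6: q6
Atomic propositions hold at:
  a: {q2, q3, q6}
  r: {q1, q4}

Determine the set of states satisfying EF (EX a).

{q0, q1, q2, q3, q4, q6}

Sat(EX a) = {s : some successor in {q2, q3, q6}} = {q0, q1, q2, q3, q4, q6}
EF (EX a): least fixpoint, start Z0 = {q0, q1, q2, q3, q4, q6}, add states with some successor in Z. Already a fixed point.
Sat(EF (EX a)) = {q0, q1, q2, q3, q4, q6}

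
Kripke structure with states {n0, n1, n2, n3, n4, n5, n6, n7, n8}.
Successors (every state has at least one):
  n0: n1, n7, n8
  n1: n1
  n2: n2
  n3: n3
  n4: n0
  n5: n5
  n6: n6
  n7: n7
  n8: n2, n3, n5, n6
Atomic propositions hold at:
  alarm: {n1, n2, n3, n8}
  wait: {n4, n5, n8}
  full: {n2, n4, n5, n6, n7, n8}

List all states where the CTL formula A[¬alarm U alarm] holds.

Sat(¬alarm) = {n0, n4, n5, n6, n7}
A[¬alarm U alarm]: least fixpoint, start Z0 = Sat(alarm) = {n1, n2, n3, n8}, add states in Sat(¬alarm) with every successor in Z. Already a fixed point.
Sat(A[¬alarm U alarm]) = {n1, n2, n3, n8}

{n1, n2, n3, n8}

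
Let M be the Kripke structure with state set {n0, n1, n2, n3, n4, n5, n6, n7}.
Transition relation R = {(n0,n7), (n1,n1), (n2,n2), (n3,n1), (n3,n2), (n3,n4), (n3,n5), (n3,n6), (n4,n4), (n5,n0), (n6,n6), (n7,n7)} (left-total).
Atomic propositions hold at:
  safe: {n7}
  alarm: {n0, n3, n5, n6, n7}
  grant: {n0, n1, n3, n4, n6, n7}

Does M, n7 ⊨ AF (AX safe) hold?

Sat(AX safe) = {s : every successor in {n7}} = {n0, n7}
AF (AX safe): least fixpoint, start Z0 = {n0, n7}, add states with every successor in Z. Z1 = {n0, n5, n7}; fixed.
Sat(AF (AX safe)) = {n0, n5, n7}
n7 ∈ Sat(AF (AX safe)) = {n0, n5, n7}, so the formula holds at n7.

Yes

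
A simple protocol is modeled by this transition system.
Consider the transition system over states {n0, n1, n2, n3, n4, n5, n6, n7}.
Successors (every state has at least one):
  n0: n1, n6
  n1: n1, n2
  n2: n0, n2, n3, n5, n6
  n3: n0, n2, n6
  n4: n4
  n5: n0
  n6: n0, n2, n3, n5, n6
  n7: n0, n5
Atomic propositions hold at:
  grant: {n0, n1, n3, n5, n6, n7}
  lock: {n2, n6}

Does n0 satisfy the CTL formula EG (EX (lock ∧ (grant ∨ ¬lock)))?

Yes

Sat(¬lock) = {n0, n1, n3, n4, n5, n7}
Sat(grant ∨ ¬lock) = {n0, n1, n3, n4, n5, n6, n7}
Sat(lock ∧ (grant ∨ ¬lock)) = {n6}
Sat(EX (lock ∧ (grant ∨ ¬lock))) = {s : some successor in {n6}} = {n0, n2, n3, n6}
EG (EX (lock ∧ (grant ∨ ¬lock))): greatest fixpoint, start Z0 = {n0, n2, n3, n6}, keep only states in Sat with some successor in Z. Already a fixed point.
Sat(EG (EX (lock ∧ (grant ∨ ¬lock)))) = {n0, n2, n3, n6}
n0 ∈ Sat(EG (EX (lock ∧ (grant ∨ ¬lock)))) = {n0, n2, n3, n6}, so the formula holds at n0.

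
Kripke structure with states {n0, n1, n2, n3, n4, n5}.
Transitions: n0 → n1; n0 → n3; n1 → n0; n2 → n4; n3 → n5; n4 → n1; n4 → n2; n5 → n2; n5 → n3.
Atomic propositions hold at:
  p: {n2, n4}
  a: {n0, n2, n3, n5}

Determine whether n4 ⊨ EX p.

Yes

Sat(EX p) = {s : some successor in {n2, n4}} = {n2, n4, n5}
n4 ∈ Sat(EX p) = {n2, n4, n5}, so the formula holds at n4.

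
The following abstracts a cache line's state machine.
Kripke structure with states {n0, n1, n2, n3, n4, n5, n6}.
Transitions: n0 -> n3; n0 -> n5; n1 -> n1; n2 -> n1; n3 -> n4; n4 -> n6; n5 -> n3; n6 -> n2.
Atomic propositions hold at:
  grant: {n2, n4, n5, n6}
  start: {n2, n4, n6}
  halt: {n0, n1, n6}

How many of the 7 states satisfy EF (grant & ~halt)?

6

Sat(~halt) = {n2, n3, n4, n5}
Sat(grant & ~halt) = {n2, n4, n5}
EF (grant & ~halt): least fixpoint, start Z0 = {n2, n4, n5}, add states with some successor in Z. Z1 = {n0, n2, n3, n4, n5, n6}; fixed.
Sat(EF (grant & ~halt)) = {n0, n2, n3, n4, n5, n6}
|Sat(EF (grant & ~halt))| = |{n0, n2, n3, n4, n5, n6}| = 6.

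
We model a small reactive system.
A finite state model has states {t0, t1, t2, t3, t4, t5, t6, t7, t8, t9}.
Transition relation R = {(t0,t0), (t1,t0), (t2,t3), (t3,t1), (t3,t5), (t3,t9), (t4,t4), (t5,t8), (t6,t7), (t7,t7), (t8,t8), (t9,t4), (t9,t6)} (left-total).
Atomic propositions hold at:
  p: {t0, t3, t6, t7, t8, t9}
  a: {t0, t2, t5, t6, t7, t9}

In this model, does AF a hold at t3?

AF a: least fixpoint, start Z0 = {t0, t2, t5, t6, t7, t9}, add states with every successor in Z. Z1 = {t0, t1, t2, t5, t6, t7, t9}; Z2 = {t0, t1, t2, t3, t5, t6, t7, t9}; fixed.
Sat(AF a) = {t0, t1, t2, t3, t5, t6, t7, t9}
t3 ∈ Sat(AF a) = {t0, t1, t2, t3, t5, t6, t7, t9}, so the formula holds at t3.

Yes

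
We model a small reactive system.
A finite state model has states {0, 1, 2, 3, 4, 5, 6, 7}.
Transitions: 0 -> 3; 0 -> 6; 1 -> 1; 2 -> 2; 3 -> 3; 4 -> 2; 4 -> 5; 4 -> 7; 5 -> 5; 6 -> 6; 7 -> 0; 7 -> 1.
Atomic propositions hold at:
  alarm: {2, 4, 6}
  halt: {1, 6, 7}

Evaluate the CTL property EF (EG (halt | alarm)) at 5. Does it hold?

Sat(halt | alarm) = {1, 2, 4, 6, 7}
EG (halt | alarm): greatest fixpoint, start Z0 = {1, 2, 4, 6, 7}, keep only states in Sat with some successor in Z. Already a fixed point.
Sat(EG (halt | alarm)) = {1, 2, 4, 6, 7}
EF (EG (halt | alarm)): least fixpoint, start Z0 = {1, 2, 4, 6, 7}, add states with some successor in Z. Z1 = {0, 1, 2, 4, 6, 7}; fixed.
Sat(EF (EG (halt | alarm))) = {0, 1, 2, 4, 6, 7}
5 ∉ Sat(EF (EG (halt | alarm))) = {0, 1, 2, 4, 6, 7}, so the formula does not hold at 5.

No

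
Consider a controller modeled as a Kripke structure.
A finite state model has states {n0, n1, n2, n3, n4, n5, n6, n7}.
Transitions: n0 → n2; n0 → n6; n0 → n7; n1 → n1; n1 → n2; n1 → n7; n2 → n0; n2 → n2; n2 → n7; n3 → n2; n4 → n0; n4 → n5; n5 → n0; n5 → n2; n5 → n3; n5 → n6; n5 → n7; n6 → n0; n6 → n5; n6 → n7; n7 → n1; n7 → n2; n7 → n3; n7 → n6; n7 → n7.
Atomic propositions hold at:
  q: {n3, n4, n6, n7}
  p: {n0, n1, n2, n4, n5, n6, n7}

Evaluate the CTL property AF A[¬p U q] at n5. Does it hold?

Sat(¬p) = {n3}
A[¬p U q]: least fixpoint, start Z0 = Sat(q) = {n3, n4, n6, n7}, add states in Sat(¬p) with every successor in Z. Already a fixed point.
Sat(A[¬p U q]) = {n3, n4, n6, n7}
AF A[¬p U q]: least fixpoint, start Z0 = {n3, n4, n6, n7}, add states with every successor in Z. Already a fixed point.
Sat(AF A[¬p U q]) = {n3, n4, n6, n7}
n5 ∉ Sat(AF A[¬p U q]) = {n3, n4, n6, n7}, so the formula does not hold at n5.

No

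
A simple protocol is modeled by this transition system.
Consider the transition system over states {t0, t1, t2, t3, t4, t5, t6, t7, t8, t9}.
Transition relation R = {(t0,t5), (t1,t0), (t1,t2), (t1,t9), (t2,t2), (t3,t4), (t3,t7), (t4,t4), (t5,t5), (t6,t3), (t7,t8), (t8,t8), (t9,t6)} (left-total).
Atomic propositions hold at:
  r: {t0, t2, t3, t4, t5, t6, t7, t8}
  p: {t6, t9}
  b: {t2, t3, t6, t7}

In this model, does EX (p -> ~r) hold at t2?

Sat(~r) = {t1, t9}
Sat(p -> ~r) = {t0, t1, t2, t3, t4, t5, t7, t8, t9}
Sat(EX (p -> ~r)) = {s : some successor in {t0, t1, t2, t3, t4, t5, t7, t8, t9}} = {t0, t1, t2, t3, t4, t5, t6, t7, t8}
t2 ∈ Sat(EX (p -> ~r)) = {t0, t1, t2, t3, t4, t5, t6, t7, t8}, so the formula holds at t2.

Yes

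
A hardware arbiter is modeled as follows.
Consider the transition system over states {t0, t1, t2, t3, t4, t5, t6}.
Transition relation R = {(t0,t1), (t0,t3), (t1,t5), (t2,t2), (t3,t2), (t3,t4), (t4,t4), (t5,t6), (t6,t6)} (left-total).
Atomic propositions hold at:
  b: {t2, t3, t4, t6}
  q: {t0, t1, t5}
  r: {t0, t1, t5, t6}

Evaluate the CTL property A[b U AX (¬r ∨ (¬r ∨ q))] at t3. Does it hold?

Sat(¬r) = {t2, t3, t4}
Sat(¬r ∨ q) = {t0, t1, t2, t3, t4, t5}
Sat(¬r ∨ (¬r ∨ q)) = {t0, t1, t2, t3, t4, t5}
Sat(AX (¬r ∨ (¬r ∨ q))) = {s : every successor in {t0, t1, t2, t3, t4, t5}} = {t0, t1, t2, t3, t4}
A[b U AX (¬r ∨ (¬r ∨ q))]: least fixpoint, start Z0 = Sat(AX (¬r ∨ (¬r ∨ q))) = {t0, t1, t2, t3, t4}, add states in Sat(b) with every successor in Z. Already a fixed point.
Sat(A[b U AX (¬r ∨ (¬r ∨ q))]) = {t0, t1, t2, t3, t4}
t3 ∈ Sat(A[b U AX (¬r ∨ (¬r ∨ q))]) = {t0, t1, t2, t3, t4}, so the formula holds at t3.

Yes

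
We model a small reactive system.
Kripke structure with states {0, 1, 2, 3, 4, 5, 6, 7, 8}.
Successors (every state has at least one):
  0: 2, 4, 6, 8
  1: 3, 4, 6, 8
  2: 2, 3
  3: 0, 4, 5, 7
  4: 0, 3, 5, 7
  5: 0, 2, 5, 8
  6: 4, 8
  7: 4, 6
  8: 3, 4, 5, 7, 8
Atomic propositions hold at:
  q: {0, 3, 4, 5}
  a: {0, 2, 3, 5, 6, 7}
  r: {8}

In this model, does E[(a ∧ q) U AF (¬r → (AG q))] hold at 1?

No

Sat(a ∧ q) = {0, 3, 5}
Sat(¬r) = {0, 1, 2, 3, 4, 5, 6, 7}
AG q: greatest fixpoint, start Z0 = {0, 3, 4, 5}, keep only states in Sat with every successor in Z. Z1 = ∅; fixed.
Sat(AG q) = ∅
Sat(¬r → (AG q)) = {8}
AF (¬r → (AG q)): least fixpoint, start Z0 = {8}, add states with every successor in Z. Already a fixed point.
Sat(AF (¬r → (AG q))) = {8}
E[(a ∧ q) U AF (¬r → (AG q))]: least fixpoint, start Z0 = Sat(AF (¬r → (AG q))) = {8}, add states in Sat(a ∧ q) with some successor in Z. Z1 = {0, 5, 8}; Z2 = {0, 3, 5, 8}; fixed.
Sat(E[(a ∧ q) U AF (¬r → (AG q))]) = {0, 3, 5, 8}
1 ∉ Sat(E[(a ∧ q) U AF (¬r → (AG q))]) = {0, 3, 5, 8}, so the formula does not hold at 1.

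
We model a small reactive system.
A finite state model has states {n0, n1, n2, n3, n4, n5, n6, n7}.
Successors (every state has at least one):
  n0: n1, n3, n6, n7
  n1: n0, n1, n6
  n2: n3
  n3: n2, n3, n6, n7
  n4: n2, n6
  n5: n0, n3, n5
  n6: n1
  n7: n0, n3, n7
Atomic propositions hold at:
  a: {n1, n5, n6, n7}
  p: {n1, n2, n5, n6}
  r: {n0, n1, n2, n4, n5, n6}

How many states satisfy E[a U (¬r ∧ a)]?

1

Sat(¬r) = {n3, n7}
Sat(¬r ∧ a) = {n7}
E[a U (¬r ∧ a)]: least fixpoint, start Z0 = Sat((¬r ∧ a)) = {n7}, add states in Sat(a) with some successor in Z. Already a fixed point.
Sat(E[a U (¬r ∧ a)]) = {n7}
|Sat(E[a U (¬r ∧ a)])| = |{n7}| = 1.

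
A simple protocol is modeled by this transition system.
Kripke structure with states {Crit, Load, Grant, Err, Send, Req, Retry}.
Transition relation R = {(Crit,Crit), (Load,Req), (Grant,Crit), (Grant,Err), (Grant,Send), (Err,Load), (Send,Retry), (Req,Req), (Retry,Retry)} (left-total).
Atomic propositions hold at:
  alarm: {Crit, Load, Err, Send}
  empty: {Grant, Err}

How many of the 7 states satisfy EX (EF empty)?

EF empty: least fixpoint, start Z0 = {Grant, Err}, add states with some successor in Z. Already a fixed point.
Sat(EF empty) = {Grant, Err}
Sat(EX (EF empty)) = {s : some successor in {Grant, Err}} = {Grant}
|Sat(EX (EF empty))| = |{Grant}| = 1.

1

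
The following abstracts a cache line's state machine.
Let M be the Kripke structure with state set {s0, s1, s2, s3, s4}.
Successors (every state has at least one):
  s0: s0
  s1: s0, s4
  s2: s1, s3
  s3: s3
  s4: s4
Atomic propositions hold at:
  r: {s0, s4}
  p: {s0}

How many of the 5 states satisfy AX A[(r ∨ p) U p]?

1

Sat(r ∨ p) = {s0, s4}
A[(r ∨ p) U p]: least fixpoint, start Z0 = Sat(p) = {s0}, add states in Sat(r ∨ p) with every successor in Z. Already a fixed point.
Sat(A[(r ∨ p) U p]) = {s0}
Sat(AX A[(r ∨ p) U p]) = {s : every successor in {s0}} = {s0}
|Sat(AX A[(r ∨ p) U p])| = |{s0}| = 1.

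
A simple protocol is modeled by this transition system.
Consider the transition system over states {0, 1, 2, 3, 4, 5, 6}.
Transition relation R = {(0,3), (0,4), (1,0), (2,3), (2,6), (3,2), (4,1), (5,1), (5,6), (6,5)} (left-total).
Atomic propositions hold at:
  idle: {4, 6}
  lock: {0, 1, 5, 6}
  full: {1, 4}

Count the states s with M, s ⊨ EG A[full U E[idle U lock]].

E[idle U lock]: least fixpoint, start Z0 = Sat(lock) = {0, 1, 5, 6}, add states in Sat(idle) with some successor in Z. Z1 = {0, 1, 4, 5, 6}; fixed.
Sat(E[idle U lock]) = {0, 1, 4, 5, 6}
A[full U E[idle U lock]]: least fixpoint, start Z0 = Sat(E[idle U lock]) = {0, 1, 4, 5, 6}, add states in Sat(full) with every successor in Z. Already a fixed point.
Sat(A[full U E[idle U lock]]) = {0, 1, 4, 5, 6}
EG A[full U E[idle U lock]]: greatest fixpoint, start Z0 = {0, 1, 4, 5, 6}, keep only states in Sat with some successor in Z. Already a fixed point.
Sat(EG A[full U E[idle U lock]]) = {0, 1, 4, 5, 6}
|Sat(EG A[full U E[idle U lock]])| = |{0, 1, 4, 5, 6}| = 5.

5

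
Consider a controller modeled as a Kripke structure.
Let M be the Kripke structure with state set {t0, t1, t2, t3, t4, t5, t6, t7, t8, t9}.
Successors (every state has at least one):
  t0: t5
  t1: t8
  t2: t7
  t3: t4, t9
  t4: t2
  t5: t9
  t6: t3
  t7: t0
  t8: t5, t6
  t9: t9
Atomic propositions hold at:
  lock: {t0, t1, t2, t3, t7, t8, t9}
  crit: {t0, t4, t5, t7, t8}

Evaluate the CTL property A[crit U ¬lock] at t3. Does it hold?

Sat(¬lock) = {t4, t5, t6}
A[crit U ¬lock]: least fixpoint, start Z0 = Sat(¬lock) = {t4, t5, t6}, add states in Sat(crit) with every successor in Z. Z1 = {t0, t4, t5, t6, t8}; Z2 = {t0, t4, t5, t6, t7, t8}; fixed.
Sat(A[crit U ¬lock]) = {t0, t4, t5, t6, t7, t8}
t3 ∉ Sat(A[crit U ¬lock]) = {t0, t4, t5, t6, t7, t8}, so the formula does not hold at t3.

No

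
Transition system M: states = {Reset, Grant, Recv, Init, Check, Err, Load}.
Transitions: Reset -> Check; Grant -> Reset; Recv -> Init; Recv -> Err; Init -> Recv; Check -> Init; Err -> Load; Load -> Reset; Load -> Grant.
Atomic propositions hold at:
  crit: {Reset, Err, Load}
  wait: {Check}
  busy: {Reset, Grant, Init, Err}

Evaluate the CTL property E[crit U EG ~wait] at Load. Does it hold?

Sat(~wait) = {Reset, Grant, Recv, Init, Err, Load}
EG ~wait: greatest fixpoint, start Z0 = {Reset, Grant, Recv, Init, Err, Load}, keep only states in Sat with some successor in Z. Z1 = {Grant, Recv, Init, Err, Load}; Z2 = {Recv, Init, Err, Load}; Z3 = {Recv, Init, Err}; Z4 = {Recv, Init}; fixed.
Sat(EG ~wait) = {Recv, Init}
E[crit U EG ~wait]: least fixpoint, start Z0 = Sat(EG ~wait) = {Recv, Init}, add states in Sat(crit) with some successor in Z. Already a fixed point.
Sat(E[crit U EG ~wait]) = {Recv, Init}
Load ∉ Sat(E[crit U EG ~wait]) = {Recv, Init}, so the formula does not hold at Load.

No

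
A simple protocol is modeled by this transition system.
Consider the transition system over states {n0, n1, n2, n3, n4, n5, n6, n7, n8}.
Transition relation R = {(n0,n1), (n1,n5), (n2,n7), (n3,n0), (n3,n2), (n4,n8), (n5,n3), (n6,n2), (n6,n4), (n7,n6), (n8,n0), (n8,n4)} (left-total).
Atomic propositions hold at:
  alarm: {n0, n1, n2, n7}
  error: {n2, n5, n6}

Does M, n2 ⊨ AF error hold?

Yes

AF error: least fixpoint, start Z0 = {n2, n5, n6}, add states with every successor in Z. Z1 = {n1, n2, n5, n6, n7}; Z2 = {n0, n1, n2, n5, n6, n7}; Z3 = {n0, n1, n2, n3, n5, n6, n7}; fixed.
Sat(AF error) = {n0, n1, n2, n3, n5, n6, n7}
n2 ∈ Sat(AF error) = {n0, n1, n2, n3, n5, n6, n7}, so the formula holds at n2.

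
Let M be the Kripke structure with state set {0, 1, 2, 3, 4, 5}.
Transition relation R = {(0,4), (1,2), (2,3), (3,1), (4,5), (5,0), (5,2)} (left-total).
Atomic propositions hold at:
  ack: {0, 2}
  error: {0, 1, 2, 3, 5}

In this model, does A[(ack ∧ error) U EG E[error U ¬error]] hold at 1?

No

Sat(ack ∧ error) = {0, 2}
Sat(¬error) = {4}
E[error U ¬error]: least fixpoint, start Z0 = Sat(¬error) = {4}, add states in Sat(error) with some successor in Z. Z1 = {0, 4}; Z2 = {0, 4, 5}; fixed.
Sat(E[error U ¬error]) = {0, 4, 5}
EG E[error U ¬error]: greatest fixpoint, start Z0 = {0, 4, 5}, keep only states in Sat with some successor in Z. Already a fixed point.
Sat(EG E[error U ¬error]) = {0, 4, 5}
A[(ack ∧ error) U EG E[error U ¬error]]: least fixpoint, start Z0 = Sat(EG E[error U ¬error]) = {0, 4, 5}, add states in Sat(ack ∧ error) with every successor in Z. Already a fixed point.
Sat(A[(ack ∧ error) U EG E[error U ¬error]]) = {0, 4, 5}
1 ∉ Sat(A[(ack ∧ error) U EG E[error U ¬error]]) = {0, 4, 5}, so the formula does not hold at 1.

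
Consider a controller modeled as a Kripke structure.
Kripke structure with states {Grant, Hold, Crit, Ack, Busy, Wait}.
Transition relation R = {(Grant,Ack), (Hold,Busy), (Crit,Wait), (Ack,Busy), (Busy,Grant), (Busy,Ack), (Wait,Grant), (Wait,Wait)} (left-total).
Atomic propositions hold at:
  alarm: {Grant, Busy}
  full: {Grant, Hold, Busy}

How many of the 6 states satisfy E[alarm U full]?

3

E[alarm U full]: least fixpoint, start Z0 = Sat(full) = {Grant, Hold, Busy}, add states in Sat(alarm) with some successor in Z. Already a fixed point.
Sat(E[alarm U full]) = {Grant, Hold, Busy}
|Sat(E[alarm U full])| = |{Grant, Hold, Busy}| = 3.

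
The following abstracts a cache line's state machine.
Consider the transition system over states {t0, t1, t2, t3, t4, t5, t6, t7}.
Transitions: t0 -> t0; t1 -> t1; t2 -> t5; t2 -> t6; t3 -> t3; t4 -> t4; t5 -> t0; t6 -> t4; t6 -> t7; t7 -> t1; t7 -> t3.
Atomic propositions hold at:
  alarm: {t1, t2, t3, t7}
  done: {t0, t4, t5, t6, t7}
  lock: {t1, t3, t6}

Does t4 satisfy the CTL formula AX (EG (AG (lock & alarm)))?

No

Sat(lock & alarm) = {t1, t3}
AG (lock & alarm): greatest fixpoint, start Z0 = {t1, t3}, keep only states in Sat with every successor in Z. Already a fixed point.
Sat(AG (lock & alarm)) = {t1, t3}
EG (AG (lock & alarm)): greatest fixpoint, start Z0 = {t1, t3}, keep only states in Sat with some successor in Z. Already a fixed point.
Sat(EG (AG (lock & alarm))) = {t1, t3}
Sat(AX (EG (AG (lock & alarm)))) = {s : every successor in {t1, t3}} = {t1, t3, t7}
t4 ∉ Sat(AX (EG (AG (lock & alarm)))) = {t1, t3, t7}, so the formula does not hold at t4.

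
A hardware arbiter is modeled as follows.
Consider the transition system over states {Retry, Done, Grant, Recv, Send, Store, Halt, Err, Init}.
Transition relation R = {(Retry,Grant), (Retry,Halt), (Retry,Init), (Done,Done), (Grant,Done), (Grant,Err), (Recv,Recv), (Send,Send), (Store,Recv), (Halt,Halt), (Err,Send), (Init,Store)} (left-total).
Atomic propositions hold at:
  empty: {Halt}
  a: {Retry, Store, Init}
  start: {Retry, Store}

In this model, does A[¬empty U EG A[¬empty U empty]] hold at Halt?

Yes

Sat(¬empty) = {Retry, Done, Grant, Recv, Send, Store, Err, Init}
A[¬empty U empty]: least fixpoint, start Z0 = Sat(empty) = {Halt}, add states in Sat(¬empty) with every successor in Z. Already a fixed point.
Sat(A[¬empty U empty]) = {Halt}
EG A[¬empty U empty]: greatest fixpoint, start Z0 = {Halt}, keep only states in Sat with some successor in Z. Already a fixed point.
Sat(EG A[¬empty U empty]) = {Halt}
A[¬empty U EG A[¬empty U empty]]: least fixpoint, start Z0 = Sat(EG A[¬empty U empty]) = {Halt}, add states in Sat(¬empty) with every successor in Z. Already a fixed point.
Sat(A[¬empty U EG A[¬empty U empty]]) = {Halt}
Halt ∈ Sat(A[¬empty U EG A[¬empty U empty]]) = {Halt}, so the formula holds at Halt.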